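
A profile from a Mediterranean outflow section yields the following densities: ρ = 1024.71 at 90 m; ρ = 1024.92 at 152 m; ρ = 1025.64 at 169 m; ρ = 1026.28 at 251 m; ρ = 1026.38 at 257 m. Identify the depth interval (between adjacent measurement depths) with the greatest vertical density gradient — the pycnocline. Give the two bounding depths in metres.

152–169 m

Compute the density gradient over each adjacent pair:
  90–152 m: Δρ/Δz = 0.21/62 = 3.4 × 10⁻³ kg m⁻⁴
  152–169 m: Δρ/Δz = 0.72/17 = 0.042 kg m⁻⁴
  169–251 m: Δρ/Δz = 0.64/82 = 7.8 × 10⁻³ kg m⁻⁴
  251–257 m: Δρ/Δz = 0.10/6 = 0.017 kg m⁻⁴
The largest gradient is in the 152–169 m interval — the pycnocline.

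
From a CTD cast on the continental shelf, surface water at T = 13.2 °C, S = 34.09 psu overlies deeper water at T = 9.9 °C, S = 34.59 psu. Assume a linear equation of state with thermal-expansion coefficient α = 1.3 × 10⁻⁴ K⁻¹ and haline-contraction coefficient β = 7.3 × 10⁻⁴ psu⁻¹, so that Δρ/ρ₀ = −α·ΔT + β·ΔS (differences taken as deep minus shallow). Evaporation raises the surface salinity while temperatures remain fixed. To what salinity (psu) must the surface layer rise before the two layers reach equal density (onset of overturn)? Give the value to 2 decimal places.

Neutral buoyancy requires −α(T_deep − T_surf) + β(S_deep − S_surf′) = 0.
S_surf′ = S_deep − (α/β)·ΔT = 34.59 − (1.3 × 10⁻⁴/7.3 × 10⁻⁴)·(-3.3) = 35.1777 psu.
Increase required: 35.1777 − 34.09 = 1.0877 psu.

35.18 psu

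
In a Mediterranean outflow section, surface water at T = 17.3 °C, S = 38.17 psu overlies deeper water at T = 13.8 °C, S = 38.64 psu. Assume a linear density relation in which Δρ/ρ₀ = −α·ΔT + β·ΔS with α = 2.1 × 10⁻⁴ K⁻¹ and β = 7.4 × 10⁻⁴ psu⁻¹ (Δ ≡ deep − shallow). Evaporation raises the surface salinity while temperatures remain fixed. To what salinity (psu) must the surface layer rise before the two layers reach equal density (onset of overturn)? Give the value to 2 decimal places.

Neutral buoyancy requires −α(T_deep − T_surf) + β(S_deep − S_surf′) = 0.
S_surf′ = S_deep − (α/β)·ΔT = 38.64 − (2.1 × 10⁻⁴/7.4 × 10⁻⁴)·(-3.5) = 39.6332 psu.
Increase required: 39.6332 − 38.17 = 1.4632 psu.

39.63 psu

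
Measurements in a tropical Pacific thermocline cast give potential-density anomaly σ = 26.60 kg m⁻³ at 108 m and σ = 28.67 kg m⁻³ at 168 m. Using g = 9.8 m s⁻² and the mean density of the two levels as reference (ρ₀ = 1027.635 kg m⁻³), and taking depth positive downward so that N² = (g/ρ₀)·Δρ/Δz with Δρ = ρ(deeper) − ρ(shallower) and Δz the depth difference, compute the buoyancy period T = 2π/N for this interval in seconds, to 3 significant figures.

Δρ = 1028.67 − 1026.60 = 2.07 kg m⁻³ over Δz = 168 − 108 = 60 m.
N² = (9.8/1027.635) × (2.07/60) = 3.2901 × 10⁻⁴ s⁻².
N = √(3.2901 × 10⁻⁴) = 0.018139 rad s⁻¹, so T = 2π/N = 346.39 s ≈ 346 s.

346 s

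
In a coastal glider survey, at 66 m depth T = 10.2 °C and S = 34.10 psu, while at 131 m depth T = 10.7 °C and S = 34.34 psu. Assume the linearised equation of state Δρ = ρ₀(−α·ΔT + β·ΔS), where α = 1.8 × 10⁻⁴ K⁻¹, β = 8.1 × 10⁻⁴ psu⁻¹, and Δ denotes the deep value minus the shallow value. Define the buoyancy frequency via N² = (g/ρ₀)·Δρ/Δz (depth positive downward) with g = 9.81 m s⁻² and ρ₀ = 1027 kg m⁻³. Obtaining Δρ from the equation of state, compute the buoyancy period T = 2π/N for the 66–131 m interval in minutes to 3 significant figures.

ΔT = +0.5 K, ΔS = +0.24 psu (deep − shallow).
Δρ/ρ₀ = −αΔT + βΔS = -9.00 × 10⁻⁵ + 1.944 × 10⁻⁴ = 1.044 × 10⁻⁴, so Δρ ≈ 0.1072 kg m⁻³.
N² = (g/ρ₀)·Δρ/Δz = g·(Δρ/ρ₀)/Δz = 9.81 × 1.044 × 10⁻⁴ / 65 = 1.5756 × 10⁻⁵ s⁻².
N = √(1.5756 × 10⁻⁵) = 3.9694 × 10⁻³ rad s⁻¹ → T = 2π/N = 1.5829 × 10³ s = 26.382 min ≈ 26.4 min.

26.4 min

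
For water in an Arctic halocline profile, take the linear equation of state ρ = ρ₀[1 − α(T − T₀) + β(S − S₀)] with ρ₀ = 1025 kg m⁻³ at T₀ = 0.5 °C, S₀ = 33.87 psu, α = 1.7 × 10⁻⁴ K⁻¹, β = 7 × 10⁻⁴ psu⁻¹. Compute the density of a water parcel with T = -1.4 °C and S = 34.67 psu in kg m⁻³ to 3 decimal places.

T − T₀ = -1.9 K, S − S₀ = +0.80 psu.
Bracket = 1 − α·(-1.9) + β·(+0.80) = 1 + (8.83 × 10⁻⁴) = 1.0008830.
ρ = 1025 × 1.0008830 = 1025.905 kg m⁻³.

1025.905 kg m⁻³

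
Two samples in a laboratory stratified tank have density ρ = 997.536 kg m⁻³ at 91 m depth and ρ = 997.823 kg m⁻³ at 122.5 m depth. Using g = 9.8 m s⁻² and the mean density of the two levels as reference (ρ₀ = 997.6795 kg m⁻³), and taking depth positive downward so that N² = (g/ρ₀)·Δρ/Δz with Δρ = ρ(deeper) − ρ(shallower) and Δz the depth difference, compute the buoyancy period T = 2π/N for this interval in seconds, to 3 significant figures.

Δρ = 997.823 − 997.536 = 0.287 kg m⁻³ over Δz = 122.5 − 91 = 31.5 m.
N² = (9.8/997.6795) × (0.287/31.5) = 8.9497 × 10⁻⁵ s⁻².
N = √(8.9497 × 10⁻⁵) = 9.4603 × 10⁻³ rad s⁻¹, so T = 2π/N = 664.16 s ≈ 664 s.
A positive N² confirms static stability across the interval.

664 s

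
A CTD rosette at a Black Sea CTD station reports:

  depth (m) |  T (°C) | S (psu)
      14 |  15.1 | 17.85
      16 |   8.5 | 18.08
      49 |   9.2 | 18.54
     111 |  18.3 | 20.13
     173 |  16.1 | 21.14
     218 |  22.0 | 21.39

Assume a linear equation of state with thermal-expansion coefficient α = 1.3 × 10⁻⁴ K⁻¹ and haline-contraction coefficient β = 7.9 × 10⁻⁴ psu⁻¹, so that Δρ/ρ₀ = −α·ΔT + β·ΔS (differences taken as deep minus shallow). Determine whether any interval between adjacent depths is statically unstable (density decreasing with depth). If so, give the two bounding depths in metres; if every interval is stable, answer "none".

173–218 m

Evaluate Δρ/ρ₀ = −αΔT + βΔS across each adjacent pair:
  14–16 m: −αΔT+βΔS = −(1.3 × 10⁻⁴)(-6.6)+(7.9 × 10⁻⁴)(+0.23) = 1.0 × 10⁻³ → stable
  16–49 m: −αΔT+βΔS = −(1.3 × 10⁻⁴)(+0.7)+(7.9 × 10⁻⁴)(+0.46) = 2.7 × 10⁻⁴ → stable
  49–111 m: −αΔT+βΔS = −(1.3 × 10⁻⁴)(+9.1)+(7.9 × 10⁻⁴)(+1.59) = 7.3 × 10⁻⁵ → stable
  111–173 m: −αΔT+βΔS = −(1.3 × 10⁻⁴)(-2.2)+(7.9 × 10⁻⁴)(+1.01) = 1.1 × 10⁻³ → stable
  173–218 m: −αΔT+βΔS = −(1.3 × 10⁻⁴)(+5.9)+(7.9 × 10⁻⁴)(+0.25) = -5.7 × 10⁻⁴ → UNSTABLE
The 173–218 m interval has Δρ < 0: lighter water underlies denser water.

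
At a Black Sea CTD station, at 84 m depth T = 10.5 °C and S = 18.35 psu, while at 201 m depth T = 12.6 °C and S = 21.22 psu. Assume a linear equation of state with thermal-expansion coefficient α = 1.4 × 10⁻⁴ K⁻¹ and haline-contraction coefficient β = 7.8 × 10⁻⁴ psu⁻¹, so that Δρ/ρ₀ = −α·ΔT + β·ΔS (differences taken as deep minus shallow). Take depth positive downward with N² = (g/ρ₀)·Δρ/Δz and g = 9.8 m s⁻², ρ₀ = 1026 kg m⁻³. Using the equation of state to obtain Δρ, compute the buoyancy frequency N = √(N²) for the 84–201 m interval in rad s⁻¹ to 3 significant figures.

0.0128 rad s⁻¹

ΔT = +2.1 K, ΔS = +2.87 psu (deep − shallow).
Δρ/ρ₀ = −αΔT + βΔS = -2.94 × 10⁻⁴ + 2.2386 × 10⁻³ = 1.9446 × 10⁻³, so Δρ ≈ 1.995 kg m⁻³.
N² = (g/ρ₀)·Δρ/Δz = g·(Δρ/ρ₀)/Δz = 9.8 × 1.9446 × 10⁻³ / 117 = 1.6288 × 10⁻⁴ s⁻².
N = √(1.6288 × 10⁻⁴) = 0.012762 rad s⁻¹ ≈ 0.0128 rad s⁻¹.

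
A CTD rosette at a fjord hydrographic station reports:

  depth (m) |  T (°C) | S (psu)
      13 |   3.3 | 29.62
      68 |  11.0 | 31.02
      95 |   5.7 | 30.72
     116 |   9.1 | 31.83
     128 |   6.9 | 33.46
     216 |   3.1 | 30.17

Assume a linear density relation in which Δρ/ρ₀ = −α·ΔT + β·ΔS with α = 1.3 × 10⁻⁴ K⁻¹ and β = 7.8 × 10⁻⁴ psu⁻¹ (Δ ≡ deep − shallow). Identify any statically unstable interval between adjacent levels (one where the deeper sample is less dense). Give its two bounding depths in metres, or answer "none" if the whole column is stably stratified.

Evaluate Δρ/ρ₀ = −αΔT + βΔS across each adjacent pair:
  13–68 m: −αΔT+βΔS = −(1.3 × 10⁻⁴)(+7.7)+(7.8 × 10⁻⁴)(+1.40) = 9.1 × 10⁻⁵ → stable
  68–95 m: −αΔT+βΔS = −(1.3 × 10⁻⁴)(-5.3)+(7.8 × 10⁻⁴)(-0.30) = 4.5 × 10⁻⁴ → stable
  95–116 m: −αΔT+βΔS = −(1.3 × 10⁻⁴)(+3.4)+(7.8 × 10⁻⁴)(+1.11) = 4.2 × 10⁻⁴ → stable
  116–128 m: −αΔT+βΔS = −(1.3 × 10⁻⁴)(-2.2)+(7.8 × 10⁻⁴)(+1.63) = 1.6 × 10⁻³ → stable
  128–216 m: −αΔT+βΔS = −(1.3 × 10⁻⁴)(-3.8)+(7.8 × 10⁻⁴)(-3.29) = -2.1 × 10⁻³ → UNSTABLE
The 128–216 m interval has Δρ < 0: lighter water underlies denser water.

128–216 m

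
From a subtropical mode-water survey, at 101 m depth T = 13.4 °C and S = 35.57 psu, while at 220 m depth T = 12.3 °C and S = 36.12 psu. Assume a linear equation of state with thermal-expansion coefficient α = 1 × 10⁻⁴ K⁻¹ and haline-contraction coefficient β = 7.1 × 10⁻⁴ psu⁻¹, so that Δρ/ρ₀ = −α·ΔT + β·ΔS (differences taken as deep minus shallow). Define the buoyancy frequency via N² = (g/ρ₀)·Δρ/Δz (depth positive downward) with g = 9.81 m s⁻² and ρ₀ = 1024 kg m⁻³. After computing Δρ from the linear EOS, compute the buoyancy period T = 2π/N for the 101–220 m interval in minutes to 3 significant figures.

ΔT = -1.1 K, ΔS = +0.55 psu (deep − shallow).
Δρ/ρ₀ = −αΔT + βΔS = 1.10 × 10⁻⁴ + 3.905 × 10⁻⁴ = 5.005 × 10⁻⁴, so Δρ ≈ 0.5125 kg m⁻³.
N² = (g/ρ₀)·Δρ/Δz = g·(Δρ/ρ₀)/Δz = 9.81 × 5.005 × 10⁻⁴ / 119 = 4.1260 × 10⁻⁵ s⁻².
N = √(4.1260 × 10⁻⁵) = 6.4234 × 10⁻³ rad s⁻¹ → T = 2π/N = 978.17 s = 16.303 min ≈ 16.3 min.

16.3 min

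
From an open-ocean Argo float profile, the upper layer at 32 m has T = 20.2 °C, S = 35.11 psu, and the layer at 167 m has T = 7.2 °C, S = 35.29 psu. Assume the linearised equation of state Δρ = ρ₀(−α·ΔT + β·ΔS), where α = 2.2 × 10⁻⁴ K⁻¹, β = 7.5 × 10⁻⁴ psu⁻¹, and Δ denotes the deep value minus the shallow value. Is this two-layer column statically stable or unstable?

stable

ΔT = 7.2 − 20.2 = -13.0 K and ΔS = 35.29 − 35.11 = +0.18 psu (deep − shallow).
−αΔT = 2.86 × 10⁻³; βΔS = 1.35 × 10⁻⁴; sum Δρ/ρ₀ = 2.995 × 10⁻³.
Δρ/ρ₀ > 0, so Δρ > 0: deeper water is denser → statically stable.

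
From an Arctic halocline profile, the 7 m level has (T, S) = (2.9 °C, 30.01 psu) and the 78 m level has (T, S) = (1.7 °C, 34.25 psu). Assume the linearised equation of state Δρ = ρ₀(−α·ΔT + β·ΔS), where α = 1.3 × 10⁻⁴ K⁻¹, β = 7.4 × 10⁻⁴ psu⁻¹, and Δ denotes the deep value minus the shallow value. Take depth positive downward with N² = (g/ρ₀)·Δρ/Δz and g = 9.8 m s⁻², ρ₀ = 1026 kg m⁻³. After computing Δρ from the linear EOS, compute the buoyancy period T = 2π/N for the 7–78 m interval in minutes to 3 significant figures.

4.91 min

ΔT = -1.2 K, ΔS = +4.24 psu (deep − shallow).
Δρ/ρ₀ = −αΔT + βΔS = 1.56 × 10⁻⁴ + 3.1376 × 10⁻³ = 3.2936 × 10⁻³, so Δρ ≈ 3.379 kg m⁻³.
N² = (g/ρ₀)·Δρ/Δz = g·(Δρ/ρ₀)/Δz = 9.8 × 3.2936 × 10⁻³ / 71 = 4.5461 × 10⁻⁴ s⁻².
N = √(4.5461 × 10⁻⁴) = 0.021322 rad s⁻¹ → T = 2π/N = 294.68 s = 4.9113 min ≈ 4.91 min.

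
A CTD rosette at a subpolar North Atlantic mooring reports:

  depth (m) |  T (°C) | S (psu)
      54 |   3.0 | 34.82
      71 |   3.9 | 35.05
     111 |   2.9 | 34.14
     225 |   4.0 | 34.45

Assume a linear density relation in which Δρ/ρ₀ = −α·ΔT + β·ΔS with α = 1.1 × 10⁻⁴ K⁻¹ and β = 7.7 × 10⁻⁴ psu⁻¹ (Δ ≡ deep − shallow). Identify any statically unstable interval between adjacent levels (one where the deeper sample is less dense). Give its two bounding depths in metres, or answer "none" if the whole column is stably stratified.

Evaluate Δρ/ρ₀ = −αΔT + βΔS across each adjacent pair:
  54–71 m: −αΔT+βΔS = −(1.1 × 10⁻⁴)(+0.9)+(7.7 × 10⁻⁴)(+0.23) = 7.8 × 10⁻⁵ → stable
  71–111 m: −αΔT+βΔS = −(1.1 × 10⁻⁴)(-1.0)+(7.7 × 10⁻⁴)(-0.91) = -5.9 × 10⁻⁴ → UNSTABLE
  111–225 m: −αΔT+βΔS = −(1.1 × 10⁻⁴)(+1.1)+(7.7 × 10⁻⁴)(+0.31) = 1.2 × 10⁻⁴ → stable
The 71–111 m interval has Δρ < 0: lighter water underlies denser water.

71–111 m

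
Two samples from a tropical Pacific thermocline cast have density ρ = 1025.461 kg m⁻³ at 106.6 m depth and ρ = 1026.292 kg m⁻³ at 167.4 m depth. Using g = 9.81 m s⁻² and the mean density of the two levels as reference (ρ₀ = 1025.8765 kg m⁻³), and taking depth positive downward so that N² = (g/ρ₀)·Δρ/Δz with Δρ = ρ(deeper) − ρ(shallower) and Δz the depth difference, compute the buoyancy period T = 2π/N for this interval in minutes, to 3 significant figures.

9.16 min

Δρ = 1026.292 − 1025.461 = 0.831 kg m⁻³ over Δz = 167.4 − 106.6 = 60.8 m.
N² = (9.81/1025.8765) × (0.831/60.8) = 1.3070 × 10⁻⁴ s⁻².
N = √(1.3070 × 10⁻⁴) = 0.011432 rad s⁻¹, so T = 2π/N = 549.61 s = 9.1602 min ≈ 9.16 min.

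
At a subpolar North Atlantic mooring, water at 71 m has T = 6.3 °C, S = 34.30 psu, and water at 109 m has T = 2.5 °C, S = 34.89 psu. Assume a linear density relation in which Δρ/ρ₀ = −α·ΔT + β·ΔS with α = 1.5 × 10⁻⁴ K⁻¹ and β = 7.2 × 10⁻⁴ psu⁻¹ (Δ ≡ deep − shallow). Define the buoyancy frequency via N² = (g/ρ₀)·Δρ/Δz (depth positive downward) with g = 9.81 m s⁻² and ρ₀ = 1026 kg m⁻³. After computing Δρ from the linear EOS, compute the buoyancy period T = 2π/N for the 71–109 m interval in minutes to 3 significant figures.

ΔT = -3.8 K, ΔS = +0.59 psu (deep − shallow).
Δρ/ρ₀ = −αΔT + βΔS = 5.70 × 10⁻⁴ + 4.248 × 10⁻⁴ = 9.948 × 10⁻⁴, so Δρ ≈ 1.021 kg m⁻³.
N² = (g/ρ₀)·Δρ/Δz = g·(Δρ/ρ₀)/Δz = 9.81 × 9.948 × 10⁻⁴ / 38 = 2.5682 × 10⁻⁴ s⁻².
N = √(2.5682 × 10⁻⁴) = 0.016026 rad s⁻¹ → T = 2π/N = 392.06 s = 6.5343 min ≈ 6.53 min.

6.53 min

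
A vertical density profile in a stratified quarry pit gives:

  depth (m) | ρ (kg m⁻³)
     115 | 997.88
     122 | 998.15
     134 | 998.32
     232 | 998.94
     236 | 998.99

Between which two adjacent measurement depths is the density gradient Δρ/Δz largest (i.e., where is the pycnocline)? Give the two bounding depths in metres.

Compute the density gradient over each adjacent pair:
  115–122 m: Δρ/Δz = 0.27/7 = 0.039 kg m⁻⁴
  122–134 m: Δρ/Δz = 0.17/12 = 0.014 kg m⁻⁴
  134–232 m: Δρ/Δz = 0.62/98 = 6.3 × 10⁻³ kg m⁻⁴
  232–236 m: Δρ/Δz = 0.05/4 = 0.013 kg m⁻⁴
The largest gradient is in the 115–122 m interval — the pycnocline.

115–122 m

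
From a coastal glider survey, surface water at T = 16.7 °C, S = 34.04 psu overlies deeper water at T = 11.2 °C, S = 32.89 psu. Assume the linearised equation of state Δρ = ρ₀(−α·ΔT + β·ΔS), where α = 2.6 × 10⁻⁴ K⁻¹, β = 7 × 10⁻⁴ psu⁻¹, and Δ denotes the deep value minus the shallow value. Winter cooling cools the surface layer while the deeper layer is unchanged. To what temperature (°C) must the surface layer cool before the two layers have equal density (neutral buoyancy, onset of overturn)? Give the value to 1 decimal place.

Neutral buoyancy requires Δρ = 0, i.e. −α(T_deep − T_surf′) + β(S_deep − S_surf) = 0.
T_surf′ = T_deep − (β/α)·ΔS = 11.2 − (7 × 10⁻⁴/2.6 × 10⁻⁴)·(-1.15) = 14.296 °C.
Cooling required: 16.7 − (14.296) = 2.404 °C.

14.3 °C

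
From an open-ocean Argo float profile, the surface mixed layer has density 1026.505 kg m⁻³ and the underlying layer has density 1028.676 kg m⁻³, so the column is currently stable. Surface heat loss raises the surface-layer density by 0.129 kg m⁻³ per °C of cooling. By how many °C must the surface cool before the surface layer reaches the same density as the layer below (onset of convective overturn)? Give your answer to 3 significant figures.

Density deficit of the surface layer: 1028.676 − 1026.505 = 2.171 kg m⁻³.
Required change = 2.171 / 0.129 = 16.8 °C.

16.8 °C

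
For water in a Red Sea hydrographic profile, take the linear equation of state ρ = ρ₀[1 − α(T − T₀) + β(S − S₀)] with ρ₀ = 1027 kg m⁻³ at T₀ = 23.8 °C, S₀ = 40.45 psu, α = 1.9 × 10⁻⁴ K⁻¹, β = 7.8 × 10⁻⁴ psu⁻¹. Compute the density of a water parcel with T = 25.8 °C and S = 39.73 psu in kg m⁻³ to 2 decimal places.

1026.03 kg m⁻³

T − T₀ = +2.0 K, S − S₀ = -0.72 psu.
Bracket = 1 − α·(+2.0) + β·(-0.72) = 1 + (-9.416 × 10⁻⁴) = 0.9990584.
ρ = 1027 × 0.9990584 = 1026.03 kg m⁻³.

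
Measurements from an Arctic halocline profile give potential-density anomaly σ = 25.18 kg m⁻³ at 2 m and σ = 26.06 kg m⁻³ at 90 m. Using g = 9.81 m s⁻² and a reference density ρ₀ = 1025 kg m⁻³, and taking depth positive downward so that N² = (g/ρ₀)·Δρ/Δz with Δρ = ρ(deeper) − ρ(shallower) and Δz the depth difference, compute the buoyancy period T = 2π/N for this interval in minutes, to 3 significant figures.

Δρ = 1026.06 − 1025.18 = 0.88 kg m⁻³ over Δz = 90 − 2 = 88 m.
N² = (9.81/1025) × (0.88/88) = 9.5707 × 10⁻⁵ s⁻².
N = √(9.5707 × 10⁻⁵) = 9.7830 × 10⁻³ rad s⁻¹, so T = 2π/N = 642.26 s = 10.704 min ≈ 10.7 min.

10.7 min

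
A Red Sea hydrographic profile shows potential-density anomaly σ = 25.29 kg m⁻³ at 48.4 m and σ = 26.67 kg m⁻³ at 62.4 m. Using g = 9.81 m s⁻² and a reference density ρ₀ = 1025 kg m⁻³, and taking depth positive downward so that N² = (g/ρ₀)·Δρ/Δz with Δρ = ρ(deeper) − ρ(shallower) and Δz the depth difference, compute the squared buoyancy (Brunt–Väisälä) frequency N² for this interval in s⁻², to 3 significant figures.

Δρ = 1026.67 − 1025.29 = 1.38 kg m⁻³ over Δz = 62.4 − 48.4 = 14 m.
N² = (9.81/1025) × (1.38/14) = 9.4340 × 10⁻⁴ s⁻² ≈ 9.43 × 10⁻⁴ s⁻².
N² > 0, so the interval is statically stable.

9.43 × 10⁻⁴ s⁻²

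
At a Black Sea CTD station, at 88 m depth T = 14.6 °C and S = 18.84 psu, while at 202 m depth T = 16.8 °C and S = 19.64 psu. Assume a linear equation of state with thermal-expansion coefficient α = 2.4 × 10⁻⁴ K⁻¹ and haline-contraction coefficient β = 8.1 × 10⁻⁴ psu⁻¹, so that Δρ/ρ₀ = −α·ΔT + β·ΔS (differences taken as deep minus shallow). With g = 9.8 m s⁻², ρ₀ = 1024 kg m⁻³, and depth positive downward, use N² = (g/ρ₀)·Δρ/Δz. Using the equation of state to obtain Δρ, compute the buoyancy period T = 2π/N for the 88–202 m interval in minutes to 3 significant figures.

32.6 min

ΔT = +2.2 K, ΔS = +0.80 psu (deep − shallow).
Δρ/ρ₀ = −αΔT + βΔS = -5.28 × 10⁻⁴ + 6.48 × 10⁻⁴ = 1.20 × 10⁻⁴, so Δρ ≈ 0.1229 kg m⁻³.
N² = (g/ρ₀)·Δρ/Δz = g·(Δρ/ρ₀)/Δz = 9.8 × 1.20 × 10⁻⁴ / 114 = 1.0316 × 10⁻⁵ s⁻².
N = √(1.0316 × 10⁻⁵) = 3.2119 × 10⁻³ rad s⁻¹ → T = 2π/N = 1.9562 × 10³ s = 32.603 min ≈ 32.6 min.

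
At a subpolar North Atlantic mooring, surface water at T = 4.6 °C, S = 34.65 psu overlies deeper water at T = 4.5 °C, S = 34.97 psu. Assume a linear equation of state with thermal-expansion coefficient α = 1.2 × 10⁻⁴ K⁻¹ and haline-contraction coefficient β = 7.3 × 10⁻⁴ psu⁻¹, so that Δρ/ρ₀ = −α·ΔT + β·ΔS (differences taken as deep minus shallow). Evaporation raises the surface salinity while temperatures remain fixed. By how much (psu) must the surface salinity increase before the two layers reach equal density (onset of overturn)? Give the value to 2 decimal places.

Neutral buoyancy requires −α(T_deep − T_surf) + β(S_deep − S_surf′) = 0.
S_surf′ = S_deep − (α/β)·ΔT = 34.97 − (1.2 × 10⁻⁴/7.3 × 10⁻⁴)·(-0.1) = 34.9864 psu.
Increase required: 34.9864 − 34.65 = 0.3364 psu.

0.34 psu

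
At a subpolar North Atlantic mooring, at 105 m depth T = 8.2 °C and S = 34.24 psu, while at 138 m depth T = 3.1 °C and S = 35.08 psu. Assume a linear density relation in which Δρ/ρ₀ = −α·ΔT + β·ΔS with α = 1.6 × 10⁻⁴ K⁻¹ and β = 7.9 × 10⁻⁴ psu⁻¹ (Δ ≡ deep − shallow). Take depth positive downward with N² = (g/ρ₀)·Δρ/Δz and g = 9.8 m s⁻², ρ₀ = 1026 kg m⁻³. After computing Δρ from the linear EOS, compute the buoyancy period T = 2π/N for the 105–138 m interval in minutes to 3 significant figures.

ΔT = -5.1 K, ΔS = +0.84 psu (deep − shallow).
Δρ/ρ₀ = −αΔT + βΔS = 8.16 × 10⁻⁴ + 6.636 × 10⁻⁴ = 1.4796 × 10⁻³, so Δρ ≈ 1.518 kg m⁻³.
N² = (g/ρ₀)·Δρ/Δz = g·(Δρ/ρ₀)/Δz = 9.8 × 1.4796 × 10⁻³ / 33 = 4.3940 × 10⁻⁴ s⁻².
N = √(4.3940 × 10⁻⁴) = 0.020962 rad s⁻¹ → T = 2π/N = 299.74 s = 4.9957 min ≈ 5.00 min.

5.00 min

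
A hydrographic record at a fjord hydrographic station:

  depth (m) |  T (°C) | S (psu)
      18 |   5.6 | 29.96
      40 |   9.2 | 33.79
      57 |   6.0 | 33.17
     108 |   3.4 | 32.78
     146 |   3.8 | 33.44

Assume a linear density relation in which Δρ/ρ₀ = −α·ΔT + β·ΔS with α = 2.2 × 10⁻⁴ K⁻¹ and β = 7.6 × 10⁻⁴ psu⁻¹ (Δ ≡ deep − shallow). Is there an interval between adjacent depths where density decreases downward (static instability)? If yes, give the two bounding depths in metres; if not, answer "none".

Evaluate Δρ/ρ₀ = −αΔT + βΔS across each adjacent pair:
  18–40 m: −αΔT+βΔS = −(2.2 × 10⁻⁴)(+3.6)+(7.6 × 10⁻⁴)(+3.83) = 2.1 × 10⁻³ → stable
  40–57 m: −αΔT+βΔS = −(2.2 × 10⁻⁴)(-3.2)+(7.6 × 10⁻⁴)(-0.62) = 2.3 × 10⁻⁴ → stable
  57–108 m: −αΔT+βΔS = −(2.2 × 10⁻⁴)(-2.6)+(7.6 × 10⁻⁴)(-0.39) = 2.8 × 10⁻⁴ → stable
  108–146 m: −αΔT+βΔS = −(2.2 × 10⁻⁴)(+0.4)+(7.6 × 10⁻⁴)(+0.66) = 4.1 × 10⁻⁴ → stable
Every interval has Δρ > 0: the column is stably stratified throughout.

none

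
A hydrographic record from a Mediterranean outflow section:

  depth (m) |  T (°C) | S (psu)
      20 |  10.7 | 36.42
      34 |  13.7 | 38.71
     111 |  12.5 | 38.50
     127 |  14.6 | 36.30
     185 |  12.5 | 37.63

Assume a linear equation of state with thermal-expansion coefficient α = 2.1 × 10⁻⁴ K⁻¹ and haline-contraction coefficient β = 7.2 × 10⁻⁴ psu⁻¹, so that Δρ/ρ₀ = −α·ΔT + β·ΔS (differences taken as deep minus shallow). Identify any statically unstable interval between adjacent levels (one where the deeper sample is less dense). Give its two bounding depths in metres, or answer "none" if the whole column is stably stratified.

Evaluate Δρ/ρ₀ = −αΔT + βΔS across each adjacent pair:
  20–34 m: −αΔT+βΔS = −(2.1 × 10⁻⁴)(+3.0)+(7.2 × 10⁻⁴)(+2.29) = 1.0 × 10⁻³ → stable
  34–111 m: −αΔT+βΔS = −(2.1 × 10⁻⁴)(-1.2)+(7.2 × 10⁻⁴)(-0.21) = 1.0 × 10⁻⁴ → stable
  111–127 m: −αΔT+βΔS = −(2.1 × 10⁻⁴)(+2.1)+(7.2 × 10⁻⁴)(-2.20) = -2.0 × 10⁻³ → UNSTABLE
  127–185 m: −αΔT+βΔS = −(2.1 × 10⁻⁴)(-2.1)+(7.2 × 10⁻⁴)(+1.33) = 1.4 × 10⁻³ → stable
The 111–127 m interval has Δρ < 0: lighter water underlies denser water.

111–127 m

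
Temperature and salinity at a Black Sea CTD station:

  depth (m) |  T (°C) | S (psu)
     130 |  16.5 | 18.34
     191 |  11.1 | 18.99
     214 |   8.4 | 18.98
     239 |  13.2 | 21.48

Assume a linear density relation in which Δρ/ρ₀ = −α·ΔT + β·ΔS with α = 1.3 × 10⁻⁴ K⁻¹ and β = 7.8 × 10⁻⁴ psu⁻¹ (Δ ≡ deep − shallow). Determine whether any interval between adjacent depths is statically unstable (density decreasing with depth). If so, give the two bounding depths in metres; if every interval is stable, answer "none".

Evaluate Δρ/ρ₀ = −αΔT + βΔS across each adjacent pair:
  130–191 m: −αΔT+βΔS = −(1.3 × 10⁻⁴)(-5.4)+(7.8 × 10⁻⁴)(+0.65) = 1.2 × 10⁻³ → stable
  191–214 m: −αΔT+βΔS = −(1.3 × 10⁻⁴)(-2.7)+(7.8 × 10⁻⁴)(-0.01) = 3.4 × 10⁻⁴ → stable
  214–239 m: −αΔT+βΔS = −(1.3 × 10⁻⁴)(+4.8)+(7.8 × 10⁻⁴)(+2.50) = 1.3 × 10⁻³ → stable
Every interval has Δρ > 0: the column is stably stratified throughout.

none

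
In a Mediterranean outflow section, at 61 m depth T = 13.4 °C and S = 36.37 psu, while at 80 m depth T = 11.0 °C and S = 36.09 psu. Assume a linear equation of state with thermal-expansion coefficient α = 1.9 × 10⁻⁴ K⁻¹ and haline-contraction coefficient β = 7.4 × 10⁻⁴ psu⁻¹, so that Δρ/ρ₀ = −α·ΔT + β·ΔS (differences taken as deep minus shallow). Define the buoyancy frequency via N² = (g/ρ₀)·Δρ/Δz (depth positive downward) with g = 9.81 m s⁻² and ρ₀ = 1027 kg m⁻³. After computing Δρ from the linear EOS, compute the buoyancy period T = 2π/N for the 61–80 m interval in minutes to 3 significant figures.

ΔT = -2.4 K, ΔS = -0.28 psu (deep − shallow).
Δρ/ρ₀ = −αΔT + βΔS = 4.56 × 10⁻⁴ − 2.072 × 10⁻⁴ = 2.488 × 10⁻⁴, so Δρ ≈ 0.2555 kg m⁻³.
N² = (g/ρ₀)·Δρ/Δz = g·(Δρ/ρ₀)/Δz = 9.81 × 2.488 × 10⁻⁴ / 19 = 1.2846 × 10⁻⁴ s⁻².
N = √(1.2846 × 10⁻⁴) = 0.011334 rad s⁻¹ → T = 2π/N = 554.37 s = 9.2395 min ≈ 9.24 min.

9.24 min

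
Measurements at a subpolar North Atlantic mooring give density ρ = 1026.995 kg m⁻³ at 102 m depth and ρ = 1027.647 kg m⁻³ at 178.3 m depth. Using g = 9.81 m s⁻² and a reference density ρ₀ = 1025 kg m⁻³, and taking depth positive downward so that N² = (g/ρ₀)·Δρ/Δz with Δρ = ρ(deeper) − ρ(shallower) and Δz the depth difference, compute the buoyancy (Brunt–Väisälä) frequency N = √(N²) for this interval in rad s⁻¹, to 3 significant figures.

Δρ = 1027.647 − 1026.995 = 0.652 kg m⁻³ over Δz = 178.3 − 102 = 76.3 m.
N² = (9.81/1025) × (0.652/76.3) = 8.1784 × 10⁻⁵ s⁻².
N = √(8.1784 × 10⁻⁵) = 9.0435 × 10⁻³ rad s⁻¹ ≈ 9.04 × 10⁻³ rad s⁻¹.

9.04 × 10⁻³ rad s⁻¹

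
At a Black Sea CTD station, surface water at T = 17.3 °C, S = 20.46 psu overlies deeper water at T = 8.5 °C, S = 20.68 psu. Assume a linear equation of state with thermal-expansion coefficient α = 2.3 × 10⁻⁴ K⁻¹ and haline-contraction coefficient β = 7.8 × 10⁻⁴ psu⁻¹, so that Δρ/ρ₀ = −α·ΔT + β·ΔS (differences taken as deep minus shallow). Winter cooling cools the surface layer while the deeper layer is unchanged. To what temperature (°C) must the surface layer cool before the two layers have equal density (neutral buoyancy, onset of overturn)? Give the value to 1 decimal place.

7.8 °C

Neutral buoyancy requires Δρ = 0, i.e. −α(T_deep − T_surf′) + β(S_deep − S_surf) = 0.
T_surf′ = T_deep − (β/α)·ΔS = 8.5 − (7.8 × 10⁻⁴/2.3 × 10⁻⁴)·(+0.22) = 7.754 °C.
Cooling required: 17.3 − (7.754) = 9.546 °C.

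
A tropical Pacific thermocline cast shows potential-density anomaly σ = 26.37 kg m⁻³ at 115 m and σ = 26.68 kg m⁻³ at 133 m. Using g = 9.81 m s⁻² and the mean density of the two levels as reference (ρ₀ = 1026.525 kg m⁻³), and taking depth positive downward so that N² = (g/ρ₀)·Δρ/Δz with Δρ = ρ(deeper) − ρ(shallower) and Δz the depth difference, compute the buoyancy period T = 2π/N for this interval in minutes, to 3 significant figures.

Δρ = 1026.68 − 1026.37 = 0.31 kg m⁻³ over Δz = 133 − 115 = 18 m.
N² = (9.81/1026.525) × (0.31/18) = 1.6458 × 10⁻⁴ s⁻².
N = √(1.6458 × 10⁻⁴) = 0.012829 rad s⁻¹, so T = 2π/N = 489.76 s = 8.1627 min ≈ 8.16 min.
N² > 0, so the interval is statically stable.

8.16 min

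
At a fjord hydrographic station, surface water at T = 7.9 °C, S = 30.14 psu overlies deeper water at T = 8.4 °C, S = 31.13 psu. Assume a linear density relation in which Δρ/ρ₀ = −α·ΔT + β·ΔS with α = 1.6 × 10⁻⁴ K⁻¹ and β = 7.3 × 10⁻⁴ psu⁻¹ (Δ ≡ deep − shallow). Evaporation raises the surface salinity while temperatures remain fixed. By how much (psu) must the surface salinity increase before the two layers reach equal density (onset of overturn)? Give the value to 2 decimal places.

Neutral buoyancy requires −α(T_deep − T_surf) + β(S_deep − S_surf′) = 0.
S_surf′ = S_deep − (α/β)·ΔT = 31.13 − (1.6 × 10⁻⁴/7.3 × 10⁻⁴)·(+0.5) = 31.0204 psu.
Increase required: 31.0204 − 30.14 = 0.8804 psu.

0.88 psu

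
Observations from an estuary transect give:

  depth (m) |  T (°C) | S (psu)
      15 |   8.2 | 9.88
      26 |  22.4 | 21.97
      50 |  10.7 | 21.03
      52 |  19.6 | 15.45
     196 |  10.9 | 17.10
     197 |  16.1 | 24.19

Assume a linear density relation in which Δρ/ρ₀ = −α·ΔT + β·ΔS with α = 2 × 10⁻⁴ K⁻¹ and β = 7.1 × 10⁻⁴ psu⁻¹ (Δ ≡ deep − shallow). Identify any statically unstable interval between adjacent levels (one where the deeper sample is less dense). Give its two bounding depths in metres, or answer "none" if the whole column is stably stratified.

50–52 m

Evaluate Δρ/ρ₀ = −αΔT + βΔS across each adjacent pair:
  15–26 m: −αΔT+βΔS = −(2 × 10⁻⁴)(+14.2)+(7.1 × 10⁻⁴)(+12.09) = 5.7 × 10⁻³ → stable
  26–50 m: −αΔT+βΔS = −(2 × 10⁻⁴)(-11.7)+(7.1 × 10⁻⁴)(-0.94) = 1.7 × 10⁻³ → stable
  50–52 m: −αΔT+βΔS = −(2 × 10⁻⁴)(+8.9)+(7.1 × 10⁻⁴)(-5.58) = -5.7 × 10⁻³ → UNSTABLE
  52–196 m: −αΔT+βΔS = −(2 × 10⁻⁴)(-8.7)+(7.1 × 10⁻⁴)(+1.65) = 2.9 × 10⁻³ → stable
  196–197 m: −αΔT+βΔS = −(2 × 10⁻⁴)(+5.2)+(7.1 × 10⁻⁴)(+7.09) = 4.0 × 10⁻³ → stable
The 50–52 m interval has Δρ < 0: lighter water underlies denser water.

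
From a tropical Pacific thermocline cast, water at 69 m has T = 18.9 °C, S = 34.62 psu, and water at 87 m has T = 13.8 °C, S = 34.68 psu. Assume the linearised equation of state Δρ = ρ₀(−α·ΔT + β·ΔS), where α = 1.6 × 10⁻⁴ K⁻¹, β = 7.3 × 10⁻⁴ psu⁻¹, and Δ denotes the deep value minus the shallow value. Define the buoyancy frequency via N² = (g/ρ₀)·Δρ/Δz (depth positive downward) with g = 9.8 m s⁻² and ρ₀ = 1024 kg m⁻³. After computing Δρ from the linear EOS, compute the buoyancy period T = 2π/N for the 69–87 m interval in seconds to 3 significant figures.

ΔT = -5.1 K, ΔS = +0.06 psu (deep − shallow).
Δρ/ρ₀ = −αΔT + βΔS = 8.16 × 10⁻⁴ + 4.38 × 10⁻⁵ = 8.598 × 10⁻⁴, so Δρ ≈ 0.8804 kg m⁻³.
N² = (g/ρ₀)·Δρ/Δz = g·(Δρ/ρ₀)/Δz = 9.8 × 8.598 × 10⁻⁴ / 18 = 4.6811 × 10⁻⁴ s⁻².
N = √(4.6811 × 10⁻⁴) = 0.021636 rad s⁻¹ → T = 2π/N = 290.40 s ≈ 290 s.

290 s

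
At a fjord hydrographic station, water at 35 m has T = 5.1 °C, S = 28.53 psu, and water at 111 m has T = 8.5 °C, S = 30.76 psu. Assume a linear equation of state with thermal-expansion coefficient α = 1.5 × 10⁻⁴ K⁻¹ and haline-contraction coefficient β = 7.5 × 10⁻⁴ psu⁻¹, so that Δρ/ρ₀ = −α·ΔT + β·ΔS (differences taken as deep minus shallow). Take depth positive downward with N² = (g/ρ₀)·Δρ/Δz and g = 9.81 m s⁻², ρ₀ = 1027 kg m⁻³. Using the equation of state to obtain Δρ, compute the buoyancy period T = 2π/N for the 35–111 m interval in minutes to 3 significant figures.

ΔT = +3.4 K, ΔS = +2.23 psu (deep − shallow).
Δρ/ρ₀ = −αΔT + βΔS = -5.10 × 10⁻⁴ + 1.6725 × 10⁻³ = 1.1625 × 10⁻³, so Δρ ≈ 1.194 kg m⁻³.
N² = (g/ρ₀)·Δρ/Δz = g·(Δρ/ρ₀)/Δz = 9.81 × 1.1625 × 10⁻³ / 76 = 1.5005 × 10⁻⁴ s⁻².
N = √(1.5005 × 10⁻⁴) = 0.012249 rad s⁻¹ → T = 2π/N = 512.95 s = 8.5492 min ≈ 8.55 min.

8.55 min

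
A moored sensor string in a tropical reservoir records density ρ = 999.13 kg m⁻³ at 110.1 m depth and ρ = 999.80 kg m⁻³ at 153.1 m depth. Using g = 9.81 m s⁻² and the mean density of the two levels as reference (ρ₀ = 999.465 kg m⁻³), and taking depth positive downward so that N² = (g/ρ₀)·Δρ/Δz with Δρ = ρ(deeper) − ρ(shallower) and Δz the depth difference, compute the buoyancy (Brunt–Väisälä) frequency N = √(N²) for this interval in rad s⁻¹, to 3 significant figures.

Δρ = 999.80 − 999.13 = 0.67 kg m⁻³ over Δz = 153.1 − 110.1 = 43 m.
N² = (9.81/999.465) × (0.67/43) = 1.5294 × 10⁻⁴ s⁻².
N = √(1.5294 × 10⁻⁴) = 0.012367 rad s⁻¹ ≈ 0.0124 rad s⁻¹.

0.0124 rad s⁻¹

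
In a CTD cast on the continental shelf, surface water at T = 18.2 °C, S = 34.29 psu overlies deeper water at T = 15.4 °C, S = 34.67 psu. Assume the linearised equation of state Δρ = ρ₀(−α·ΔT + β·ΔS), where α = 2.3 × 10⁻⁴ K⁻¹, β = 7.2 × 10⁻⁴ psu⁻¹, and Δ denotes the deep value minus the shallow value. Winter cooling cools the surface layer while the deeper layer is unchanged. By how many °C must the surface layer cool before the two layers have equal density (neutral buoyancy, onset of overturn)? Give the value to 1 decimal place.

4.0 °C

Neutral buoyancy requires Δρ = 0, i.e. −α(T_deep − T_surf′) + β(S_deep − S_surf) = 0.
T_surf′ = T_deep − (β/α)·ΔS = 15.4 − (7.2 × 10⁻⁴/2.3 × 10⁻⁴)·(+0.38) = 14.210 °C.
Cooling required: 18.2 − (14.210) = 3.990 °C.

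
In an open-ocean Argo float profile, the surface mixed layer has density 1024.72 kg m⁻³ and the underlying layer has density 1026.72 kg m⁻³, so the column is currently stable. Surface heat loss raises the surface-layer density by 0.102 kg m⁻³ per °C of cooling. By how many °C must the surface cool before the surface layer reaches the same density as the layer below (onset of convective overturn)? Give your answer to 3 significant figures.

19.6 °C

Density deficit of the surface layer: 1026.72 − 1024.72 = 2.0 kg m⁻³.
Required change = 2.0 / 0.102 = 19.6 °C.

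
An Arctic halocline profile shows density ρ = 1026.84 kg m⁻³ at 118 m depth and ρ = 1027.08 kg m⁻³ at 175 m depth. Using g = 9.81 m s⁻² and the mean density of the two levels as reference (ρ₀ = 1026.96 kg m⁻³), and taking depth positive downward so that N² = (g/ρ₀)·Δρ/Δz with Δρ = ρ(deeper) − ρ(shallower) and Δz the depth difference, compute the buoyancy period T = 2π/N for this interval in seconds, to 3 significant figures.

Δρ = 1027.08 − 1026.84 = 0.24 kg m⁻³ over Δz = 175 − 118 = 57 m.
N² = (9.81/1026.96) × (0.24/57) = 4.0221 × 10⁻⁵ s⁻².
N = √(4.0221 × 10⁻⁵) = 6.3420 × 10⁻³ rad s⁻¹, so T = 2π/N = 990.73 s ≈ 991 s.
N² > 0, so the interval is statically stable.

991 s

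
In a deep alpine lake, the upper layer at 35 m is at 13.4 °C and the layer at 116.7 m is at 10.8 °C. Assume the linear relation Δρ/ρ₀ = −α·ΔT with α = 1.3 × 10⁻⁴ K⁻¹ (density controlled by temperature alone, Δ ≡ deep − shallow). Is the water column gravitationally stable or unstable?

stable

ΔT = 10.8 − 13.4 = -2.6 K, so Δρ/ρ₀ = −αΔT = 3.38 × 10⁻⁴.
Δρ/ρ₀ > 0, so Δρ > 0: deeper water is denser → statically stable.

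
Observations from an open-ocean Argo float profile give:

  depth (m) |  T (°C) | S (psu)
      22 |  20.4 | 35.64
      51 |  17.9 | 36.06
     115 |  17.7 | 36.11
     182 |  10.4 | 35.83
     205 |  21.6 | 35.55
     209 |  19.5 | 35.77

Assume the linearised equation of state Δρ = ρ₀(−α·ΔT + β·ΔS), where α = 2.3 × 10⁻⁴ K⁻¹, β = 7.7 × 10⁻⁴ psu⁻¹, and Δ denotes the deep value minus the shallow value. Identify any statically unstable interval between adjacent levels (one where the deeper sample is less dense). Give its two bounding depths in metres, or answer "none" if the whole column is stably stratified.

182–205 m

Evaluate Δρ/ρ₀ = −αΔT + βΔS across each adjacent pair:
  22–51 m: −αΔT+βΔS = −(2.3 × 10⁻⁴)(-2.5)+(7.7 × 10⁻⁴)(+0.42) = 9.0 × 10⁻⁴ → stable
  51–115 m: −αΔT+βΔS = −(2.3 × 10⁻⁴)(-0.2)+(7.7 × 10⁻⁴)(+0.05) = 8.5 × 10⁻⁵ → stable
  115–182 m: −αΔT+βΔS = −(2.3 × 10⁻⁴)(-7.3)+(7.7 × 10⁻⁴)(-0.28) = 1.5 × 10⁻³ → stable
  182–205 m: −αΔT+βΔS = −(2.3 × 10⁻⁴)(+11.2)+(7.7 × 10⁻⁴)(-0.28) = -2.8 × 10⁻³ → UNSTABLE
  205–209 m: −αΔT+βΔS = −(2.3 × 10⁻⁴)(-2.1)+(7.7 × 10⁻⁴)(+0.22) = 6.5 × 10⁻⁴ → stable
The 182–205 m interval has Δρ < 0: lighter water underlies denser water.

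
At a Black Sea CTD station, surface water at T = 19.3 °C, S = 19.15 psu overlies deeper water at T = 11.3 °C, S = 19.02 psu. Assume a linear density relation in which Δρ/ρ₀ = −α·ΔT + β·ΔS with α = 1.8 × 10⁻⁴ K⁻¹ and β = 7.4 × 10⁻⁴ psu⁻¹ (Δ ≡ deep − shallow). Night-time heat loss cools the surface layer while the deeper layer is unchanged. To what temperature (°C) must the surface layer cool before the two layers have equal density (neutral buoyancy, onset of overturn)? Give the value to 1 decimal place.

Neutral buoyancy requires Δρ = 0, i.e. −α(T_deep − T_surf′) + β(S_deep − S_surf) = 0.
T_surf′ = T_deep − (β/α)·ΔS = 11.3 − (7.4 × 10⁻⁴/1.8 × 10⁻⁴)·(-0.13) = 11.834 °C.
Cooling required: 19.3 − (11.834) = 7.466 °C.

11.8 °C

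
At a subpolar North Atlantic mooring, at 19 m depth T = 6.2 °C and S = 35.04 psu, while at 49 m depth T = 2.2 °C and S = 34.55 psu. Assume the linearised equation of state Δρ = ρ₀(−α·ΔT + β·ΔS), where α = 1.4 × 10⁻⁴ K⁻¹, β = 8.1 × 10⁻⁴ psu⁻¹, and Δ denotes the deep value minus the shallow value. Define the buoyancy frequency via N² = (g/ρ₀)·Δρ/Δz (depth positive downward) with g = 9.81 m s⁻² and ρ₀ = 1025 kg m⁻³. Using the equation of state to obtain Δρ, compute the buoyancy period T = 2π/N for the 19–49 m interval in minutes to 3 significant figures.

ΔT = -4.0 K, ΔS = -0.49 psu (deep − shallow).
Δρ/ρ₀ = −αΔT + βΔS = 5.60 × 10⁻⁴ − 3.969 × 10⁻⁴ = 1.631 × 10⁻⁴, so Δρ ≈ 0.1672 kg m⁻³.
N² = (g/ρ₀)·Δρ/Δz = g·(Δρ/ρ₀)/Δz = 9.81 × 1.631 × 10⁻⁴ / 30 = 5.3334 × 10⁻⁵ s⁻².
N = √(5.3334 × 10⁻⁵) = 7.3030 × 10⁻³ rad s⁻¹ → T = 2π/N = 860.36 s = 14.339 min ≈ 14.3 min.

14.3 min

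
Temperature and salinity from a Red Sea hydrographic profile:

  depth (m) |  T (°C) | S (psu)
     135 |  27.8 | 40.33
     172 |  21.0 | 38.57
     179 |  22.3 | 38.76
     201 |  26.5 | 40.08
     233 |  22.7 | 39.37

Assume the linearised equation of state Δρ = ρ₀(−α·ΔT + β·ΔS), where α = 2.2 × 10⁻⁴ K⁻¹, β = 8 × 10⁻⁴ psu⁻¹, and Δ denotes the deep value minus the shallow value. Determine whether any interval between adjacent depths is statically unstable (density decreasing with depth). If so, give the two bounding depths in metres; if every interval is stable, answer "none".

172–179 m

Evaluate Δρ/ρ₀ = −αΔT + βΔS across each adjacent pair:
  135–172 m: −αΔT+βΔS = −(2.2 × 10⁻⁴)(-6.8)+(8 × 10⁻⁴)(-1.76) = 8.8 × 10⁻⁵ → stable
  172–179 m: −αΔT+βΔS = −(2.2 × 10⁻⁴)(+1.3)+(8 × 10⁻⁴)(+0.19) = -1.3 × 10⁻⁴ → UNSTABLE
  179–201 m: −αΔT+βΔS = −(2.2 × 10⁻⁴)(+4.2)+(8 × 10⁻⁴)(+1.32) = 1.3 × 10⁻⁴ → stable
  201–233 m: −αΔT+βΔS = −(2.2 × 10⁻⁴)(-3.8)+(8 × 10⁻⁴)(-0.71) = 2.7 × 10⁻⁴ → stable
The 172–179 m interval has Δρ < 0: lighter water underlies denser water.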